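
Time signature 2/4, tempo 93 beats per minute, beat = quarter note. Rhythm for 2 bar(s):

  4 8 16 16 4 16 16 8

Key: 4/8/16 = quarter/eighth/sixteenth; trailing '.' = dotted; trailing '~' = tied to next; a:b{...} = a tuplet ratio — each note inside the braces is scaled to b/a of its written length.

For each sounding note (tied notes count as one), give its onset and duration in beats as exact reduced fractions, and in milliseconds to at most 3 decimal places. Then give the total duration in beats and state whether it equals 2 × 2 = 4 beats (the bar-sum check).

1) 0.0ms=0b +645.161ms=1b
2) 645.161ms=1b +322.581ms=1/2b
3) 967.742ms=3/2b +161.29ms=1/4b
4) 1129.032ms=7/4b +161.29ms=1/4b
5) 1290.323ms=2b +645.161ms=1b
6) 1935.484ms=3b +161.29ms=1/4b
7) 2096.774ms=13/4b +161.29ms=1/4b
8) 2258.065ms=7/2b +322.581ms=1/2b
Σ=4b of 4 (93bpm 2/4) — PASS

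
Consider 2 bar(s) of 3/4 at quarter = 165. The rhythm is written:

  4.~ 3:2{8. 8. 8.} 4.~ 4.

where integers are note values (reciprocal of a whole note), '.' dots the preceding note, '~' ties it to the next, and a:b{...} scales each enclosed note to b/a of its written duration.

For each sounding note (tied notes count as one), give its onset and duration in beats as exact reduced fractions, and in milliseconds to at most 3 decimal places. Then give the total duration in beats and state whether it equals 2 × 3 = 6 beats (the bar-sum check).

1) 0.0ms=0b +727.273ms=2b
2) 727.273ms=2b +181.818ms=1/2b
3) 909.091ms=5/2b +181.818ms=1/2b
4) 1090.909ms=3b +1090.909ms=3b
Σ=6b of 6 (165bpm 3/4) — PASS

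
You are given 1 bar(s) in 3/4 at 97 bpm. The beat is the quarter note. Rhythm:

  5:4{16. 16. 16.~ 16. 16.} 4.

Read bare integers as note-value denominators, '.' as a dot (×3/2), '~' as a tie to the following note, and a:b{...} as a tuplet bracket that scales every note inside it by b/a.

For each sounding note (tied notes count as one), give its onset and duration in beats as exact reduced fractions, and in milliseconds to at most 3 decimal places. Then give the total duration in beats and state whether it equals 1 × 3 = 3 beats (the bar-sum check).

1) 0.0ms=0b +185.567ms=3/10b
2) 185.567ms=3/10b +185.567ms=3/10b
3) 371.134ms=3/5b +371.134ms=3/5b
4) 742.268ms=6/5b +185.567ms=3/10b
5) 927.835ms=3/2b +927.835ms=3/2b
Σ=3b of 3 (97bpm 3/4) — PASS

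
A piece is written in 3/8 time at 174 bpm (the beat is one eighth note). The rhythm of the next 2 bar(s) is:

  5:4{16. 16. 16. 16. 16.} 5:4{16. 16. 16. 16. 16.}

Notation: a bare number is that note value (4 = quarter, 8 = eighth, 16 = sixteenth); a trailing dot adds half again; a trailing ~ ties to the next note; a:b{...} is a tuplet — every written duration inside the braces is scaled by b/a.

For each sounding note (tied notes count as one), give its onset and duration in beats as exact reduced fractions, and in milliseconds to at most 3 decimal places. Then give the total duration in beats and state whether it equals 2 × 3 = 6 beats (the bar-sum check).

1) 0.0ms=0b +206.897ms=3/5b
2) 206.897ms=3/5b +206.897ms=3/5b
3) 413.793ms=6/5b +206.897ms=3/5b
4) 620.69ms=9/5b +206.897ms=3/5b
5) 827.586ms=12/5b +206.897ms=3/5b
6) 1034.483ms=3b +206.897ms=3/5b
7) 1241.379ms=18/5b +206.897ms=3/5b
8) 1448.276ms=21/5b +206.897ms=3/5b
9) 1655.172ms=24/5b +206.897ms=3/5b
10) 1862.069ms=27/5b +206.897ms=3/5b
Σ=6b of 6 (174bpm 3/8) — PASS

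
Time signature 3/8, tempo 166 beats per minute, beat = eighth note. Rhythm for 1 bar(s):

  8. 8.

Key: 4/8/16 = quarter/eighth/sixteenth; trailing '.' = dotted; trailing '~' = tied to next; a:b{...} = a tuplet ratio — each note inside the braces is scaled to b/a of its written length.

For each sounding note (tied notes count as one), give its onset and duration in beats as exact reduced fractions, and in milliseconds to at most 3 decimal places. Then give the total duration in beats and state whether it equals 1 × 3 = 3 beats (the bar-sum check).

1) 0.0ms=0b +542.169ms=3/2b
2) 542.169ms=3/2b +542.169ms=3/2b
Σ=3b of 3 (166bpm 3/8) — PASS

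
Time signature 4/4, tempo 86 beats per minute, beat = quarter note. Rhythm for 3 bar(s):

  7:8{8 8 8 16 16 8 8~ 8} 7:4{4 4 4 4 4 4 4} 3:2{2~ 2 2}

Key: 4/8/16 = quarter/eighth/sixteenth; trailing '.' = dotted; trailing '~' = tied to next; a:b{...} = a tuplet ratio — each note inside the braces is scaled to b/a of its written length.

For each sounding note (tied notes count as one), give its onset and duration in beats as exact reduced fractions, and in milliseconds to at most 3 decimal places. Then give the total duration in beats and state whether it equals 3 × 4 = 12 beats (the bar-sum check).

1) 0.0ms=0b +398.671ms=4/7b
2) 398.671ms=4/7b +398.671ms=4/7b
3) 797.342ms=8/7b +398.671ms=4/7b
4) 1196.013ms=12/7b +199.336ms=2/7b
5) 1395.349ms=2b +199.336ms=2/7b
6) 1594.684ms=16/7b +398.671ms=4/7b
7) 1993.355ms=20/7b +797.342ms=8/7b
8) 2790.698ms=4b +398.671ms=4/7b
9) 3189.369ms=32/7b +398.671ms=4/7b
10) 3588.04ms=36/7b +398.671ms=4/7b
11) 3986.711ms=40/7b +398.671ms=4/7b
12) 4385.382ms=44/7b +398.671ms=4/7b
13) 4784.053ms=48/7b +398.671ms=4/7b
14) 5182.724ms=52/7b +398.671ms=4/7b
15) 5581.395ms=8b +1860.465ms=8/3b
16) 7441.86ms=32/3b +930.233ms=4/3b
Σ=12b of 12 (86bpm 4/4) — PASS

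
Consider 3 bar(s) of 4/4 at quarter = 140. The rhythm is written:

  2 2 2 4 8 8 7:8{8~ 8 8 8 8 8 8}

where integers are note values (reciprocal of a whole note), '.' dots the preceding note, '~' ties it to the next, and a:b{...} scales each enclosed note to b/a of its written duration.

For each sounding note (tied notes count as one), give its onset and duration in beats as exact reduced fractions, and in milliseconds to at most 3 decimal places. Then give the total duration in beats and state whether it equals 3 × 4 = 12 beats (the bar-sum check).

1) 0.0ms=0b +857.143ms=2b
2) 857.143ms=2b +857.143ms=2b
3) 1714.286ms=4b +857.143ms=2b
4) 2571.429ms=6b +428.571ms=1b
5) 3000.0ms=7b +214.286ms=1/2b
6) 3214.286ms=15/2b +214.286ms=1/2b
7) 3428.571ms=8b +489.796ms=8/7b
8) 3918.367ms=64/7b +244.898ms=4/7b
9) 4163.265ms=68/7b +244.898ms=4/7b
10) 4408.163ms=72/7b +244.898ms=4/7b
11) 4653.061ms=76/7b +244.898ms=4/7b
12) 4897.959ms=80/7b +244.898ms=4/7b
Σ=12b of 12 (140bpm 4/4) — PASS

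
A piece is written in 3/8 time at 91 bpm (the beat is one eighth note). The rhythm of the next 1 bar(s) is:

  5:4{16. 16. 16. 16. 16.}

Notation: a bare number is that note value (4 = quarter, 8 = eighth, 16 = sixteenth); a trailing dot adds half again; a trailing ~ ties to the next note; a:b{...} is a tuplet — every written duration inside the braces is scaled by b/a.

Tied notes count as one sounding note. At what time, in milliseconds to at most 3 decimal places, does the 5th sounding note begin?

1. 0.0ms @ 0 + 395.604ms (3/5)
2. 395.604ms @ 3/5 + 395.604ms (3/5)
3. 791.209ms @ 6/5 + 395.604ms (3/5)
4. 1186.813ms @ 9/5 + 395.604ms (3/5)
5. 1582.418ms @ 12/5 + 395.604ms (3/5)

note 5 onset = 12/5b = 1582.418ms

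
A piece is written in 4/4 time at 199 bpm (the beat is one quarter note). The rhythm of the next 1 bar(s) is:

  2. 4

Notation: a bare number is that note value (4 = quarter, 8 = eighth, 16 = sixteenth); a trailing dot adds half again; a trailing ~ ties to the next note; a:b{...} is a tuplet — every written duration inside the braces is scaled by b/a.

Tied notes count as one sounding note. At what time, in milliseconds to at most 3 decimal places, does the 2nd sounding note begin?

note 2 onset = 3b = 904.523ms

1. 0.0ms @ 0 + 904.523ms (3)
2. 904.523ms @ 3 + 301.508ms (1)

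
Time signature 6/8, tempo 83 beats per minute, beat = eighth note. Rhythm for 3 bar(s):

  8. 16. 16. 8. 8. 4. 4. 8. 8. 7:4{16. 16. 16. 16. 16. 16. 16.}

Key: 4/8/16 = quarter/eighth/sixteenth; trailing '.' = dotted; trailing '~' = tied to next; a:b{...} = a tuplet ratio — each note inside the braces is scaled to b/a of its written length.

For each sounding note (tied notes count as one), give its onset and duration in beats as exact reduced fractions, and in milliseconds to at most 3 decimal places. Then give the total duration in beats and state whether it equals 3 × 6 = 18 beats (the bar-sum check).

1) 0.0ms=0b +1084.337ms=3/2b
2) 1084.337ms=3/2b +542.169ms=3/4b
3) 1626.506ms=9/4b +542.169ms=3/4b
4) 2168.675ms=3b +1084.337ms=3/2b
5) 3253.012ms=9/2b +1084.337ms=3/2b
6) 4337.349ms=6b +2168.675ms=3b
7) 6506.024ms=9b +2168.675ms=3b
8) 8674.699ms=12b +1084.337ms=3/2b
9) 9759.036ms=27/2b +1084.337ms=3/2b
10) 10843.373ms=15b +309.811ms=3/7b
11) 11153.184ms=108/7b +309.811ms=3/7b
12) 11462.995ms=111/7b +309.811ms=3/7b
13) 11772.806ms=114/7b +309.811ms=3/7b
14) 12082.616ms=117/7b +309.811ms=3/7b
15) 12392.427ms=120/7b +309.811ms=3/7b
16) 12702.238ms=123/7b +309.811ms=3/7b
Σ=18b of 18 (83bpm 6/8) — PASS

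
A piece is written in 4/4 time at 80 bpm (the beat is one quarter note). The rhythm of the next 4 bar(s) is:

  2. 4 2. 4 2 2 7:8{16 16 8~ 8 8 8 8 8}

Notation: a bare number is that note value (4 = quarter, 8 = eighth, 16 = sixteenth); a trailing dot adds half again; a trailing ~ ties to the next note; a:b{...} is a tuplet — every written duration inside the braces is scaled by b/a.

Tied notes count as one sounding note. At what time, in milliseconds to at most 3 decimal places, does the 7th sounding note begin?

note 7 onset = 12b = 9000.0ms

1. 0.0ms @ 0 + 2250.0ms (3)
2. 2250.0ms @ 3 + 750.0ms (1)
3. 3000.0ms @ 4 + 2250.0ms (3)
4. 5250.0ms @ 7 + 750.0ms (1)
5. 6000.0ms @ 8 + 1500.0ms (2)
6. 7500.0ms @ 10 + 1500.0ms (2)
7. 9000.0ms @ 12 + 214.286ms (2/7)
8. 9214.286ms @ 86/7 + 214.286ms (2/7)
9. 9428.571ms @ 88/7 + 857.143ms (8/7)
10. 10285.714ms @ 96/7 + 428.571ms (4/7)
11. 10714.286ms @ 100/7 + 428.571ms (4/7)
12. 11142.857ms @ 104/7 + 428.571ms (4/7)
13. 11571.429ms @ 108/7 + 428.571ms (4/7)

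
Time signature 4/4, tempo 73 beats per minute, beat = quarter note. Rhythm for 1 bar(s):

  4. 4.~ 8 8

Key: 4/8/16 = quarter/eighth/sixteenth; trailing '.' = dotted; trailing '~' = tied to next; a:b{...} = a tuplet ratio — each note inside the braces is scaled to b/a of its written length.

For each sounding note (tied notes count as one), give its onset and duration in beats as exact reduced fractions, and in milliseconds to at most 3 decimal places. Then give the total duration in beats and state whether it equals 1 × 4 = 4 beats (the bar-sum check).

1) 0.0ms=0b +1232.877ms=3/2b
2) 1232.877ms=3/2b +1643.836ms=2b
3) 2876.712ms=7/2b +410.959ms=1/2b
Σ=4b of 4 (73bpm 4/4) — PASS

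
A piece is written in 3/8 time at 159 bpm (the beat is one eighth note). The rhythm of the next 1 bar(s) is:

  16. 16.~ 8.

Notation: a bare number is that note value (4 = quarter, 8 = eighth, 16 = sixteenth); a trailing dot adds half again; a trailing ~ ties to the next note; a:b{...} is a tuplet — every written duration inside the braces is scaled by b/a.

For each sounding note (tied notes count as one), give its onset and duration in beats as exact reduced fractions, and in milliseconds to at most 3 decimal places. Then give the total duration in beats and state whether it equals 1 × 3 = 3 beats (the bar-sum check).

1) 0.0ms=0b +283.019ms=3/4b
2) 283.019ms=3/4b +849.057ms=9/4b
Σ=3b of 3 (159bpm 3/8) — PASS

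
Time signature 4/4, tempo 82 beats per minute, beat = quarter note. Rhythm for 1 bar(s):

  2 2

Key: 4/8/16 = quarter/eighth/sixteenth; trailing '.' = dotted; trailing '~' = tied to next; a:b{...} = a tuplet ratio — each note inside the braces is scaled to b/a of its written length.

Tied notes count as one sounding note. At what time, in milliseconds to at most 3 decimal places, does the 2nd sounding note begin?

1. 0.0ms @ 0 + 1463.415ms (2)
2. 1463.415ms @ 2 + 1463.415ms (2)

note 2 onset = 2b = 1463.415ms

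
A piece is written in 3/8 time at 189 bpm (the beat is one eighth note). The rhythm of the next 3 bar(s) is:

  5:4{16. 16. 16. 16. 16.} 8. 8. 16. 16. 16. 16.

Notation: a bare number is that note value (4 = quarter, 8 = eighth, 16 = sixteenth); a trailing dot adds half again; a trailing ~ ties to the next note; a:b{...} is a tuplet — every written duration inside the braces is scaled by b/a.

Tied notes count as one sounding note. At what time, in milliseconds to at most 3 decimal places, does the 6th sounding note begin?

1. 0.0ms @ 0 + 190.476ms (3/5)
2. 190.476ms @ 3/5 + 190.476ms (3/5)
3. 380.952ms @ 6/5 + 190.476ms (3/5)
4. 571.429ms @ 9/5 + 190.476ms (3/5)
5. 761.905ms @ 12/5 + 190.476ms (3/5)
6. 952.381ms @ 3 + 476.19ms (3/2)
7. 1428.571ms @ 9/2 + 476.19ms (3/2)
8. 1904.762ms @ 6 + 238.095ms (3/4)
9. 2142.857ms @ 27/4 + 238.095ms (3/4)
10. 2380.952ms @ 15/2 + 238.095ms (3/4)
11. 2619.048ms @ 33/4 + 238.095ms (3/4)

note 6 onset = 3b = 952.381ms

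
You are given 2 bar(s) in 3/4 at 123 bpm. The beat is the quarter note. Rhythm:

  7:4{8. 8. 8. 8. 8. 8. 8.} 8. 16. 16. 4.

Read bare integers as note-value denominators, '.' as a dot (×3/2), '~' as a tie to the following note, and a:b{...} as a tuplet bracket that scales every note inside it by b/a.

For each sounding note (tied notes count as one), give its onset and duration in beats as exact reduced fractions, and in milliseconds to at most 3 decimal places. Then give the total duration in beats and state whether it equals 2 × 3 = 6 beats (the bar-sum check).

1) 0.0ms=0b +209.059ms=3/7b
2) 209.059ms=3/7b +209.059ms=3/7b
3) 418.118ms=6/7b +209.059ms=3/7b
4) 627.178ms=9/7b +209.059ms=3/7b
5) 836.237ms=12/7b +209.059ms=3/7b
6) 1045.296ms=15/7b +209.059ms=3/7b
7) 1254.355ms=18/7b +209.059ms=3/7b
8) 1463.415ms=3b +365.854ms=3/4b
9) 1829.268ms=15/4b +182.927ms=3/8b
10) 2012.195ms=33/8b +182.927ms=3/8b
11) 2195.122ms=9/2b +731.707ms=3/2b
Σ=6b of 6 (123bpm 3/4) — PASS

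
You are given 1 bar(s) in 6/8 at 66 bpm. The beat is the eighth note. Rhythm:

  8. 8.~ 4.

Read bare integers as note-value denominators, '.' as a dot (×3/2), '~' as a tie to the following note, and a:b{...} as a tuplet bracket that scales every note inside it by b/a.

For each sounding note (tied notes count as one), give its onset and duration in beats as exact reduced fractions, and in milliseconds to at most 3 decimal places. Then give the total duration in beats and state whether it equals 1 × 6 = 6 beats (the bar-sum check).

1) 0.0ms=0b +1363.636ms=3/2b
2) 1363.636ms=3/2b +4090.909ms=9/2b
Σ=6b of 6 (66bpm 6/8) — PASS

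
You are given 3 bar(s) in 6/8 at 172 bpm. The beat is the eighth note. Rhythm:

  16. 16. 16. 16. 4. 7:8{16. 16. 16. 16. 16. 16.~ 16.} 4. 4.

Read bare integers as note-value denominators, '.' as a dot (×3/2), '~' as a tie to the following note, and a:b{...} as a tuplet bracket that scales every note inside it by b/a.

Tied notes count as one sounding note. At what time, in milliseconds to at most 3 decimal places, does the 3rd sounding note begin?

note 3 onset = 3/2b = 523.256ms

1. 0.0ms @ 0 + 261.628ms (3/4)
2. 261.628ms @ 3/4 + 261.628ms (3/4)
3. 523.256ms @ 3/2 + 261.628ms (3/4)
4. 784.884ms @ 9/4 + 261.628ms (3/4)
5. 1046.512ms @ 3 + 1046.512ms (3)
6. 2093.023ms @ 6 + 299.003ms (6/7)
7. 2392.027ms @ 48/7 + 299.003ms (6/7)
8. 2691.03ms @ 54/7 + 299.003ms (6/7)
9. 2990.033ms @ 60/7 + 299.003ms (6/7)
10. 3289.037ms @ 66/7 + 299.003ms (6/7)
11. 3588.04ms @ 72/7 + 598.007ms (12/7)
12. 4186.047ms @ 12 + 1046.512ms (3)
13. 5232.558ms @ 15 + 1046.512ms (3)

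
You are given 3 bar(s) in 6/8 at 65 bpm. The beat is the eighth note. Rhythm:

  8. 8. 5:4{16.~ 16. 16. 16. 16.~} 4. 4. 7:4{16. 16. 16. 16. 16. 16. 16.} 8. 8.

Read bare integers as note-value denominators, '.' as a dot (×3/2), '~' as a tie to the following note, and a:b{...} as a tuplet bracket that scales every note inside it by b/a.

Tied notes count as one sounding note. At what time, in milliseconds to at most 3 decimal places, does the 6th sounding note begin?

1. 0.0ms @ 0 + 1384.615ms (3/2)
2. 1384.615ms @ 3/2 + 1384.615ms (3/2)
3. 2769.231ms @ 3 + 1107.692ms (6/5)
4. 3876.923ms @ 21/5 + 553.846ms (3/5)
5. 4430.769ms @ 24/5 + 553.846ms (3/5)
6. 4984.615ms @ 27/5 + 3323.077ms (18/5)
7. 8307.692ms @ 9 + 2769.231ms (3)
8. 11076.923ms @ 12 + 395.604ms (3/7)
9. 11472.527ms @ 87/7 + 395.604ms (3/7)
10. 11868.132ms @ 90/7 + 395.604ms (3/7)
11. 12263.736ms @ 93/7 + 395.604ms (3/7)
12. 12659.341ms @ 96/7 + 395.604ms (3/7)
13. 13054.945ms @ 99/7 + 395.604ms (3/7)
14. 13450.549ms @ 102/7 + 395.604ms (3/7)
15. 13846.154ms @ 15 + 1384.615ms (3/2)
16. 15230.769ms @ 33/2 + 1384.615ms (3/2)

note 6 onset = 27/5b = 4984.615ms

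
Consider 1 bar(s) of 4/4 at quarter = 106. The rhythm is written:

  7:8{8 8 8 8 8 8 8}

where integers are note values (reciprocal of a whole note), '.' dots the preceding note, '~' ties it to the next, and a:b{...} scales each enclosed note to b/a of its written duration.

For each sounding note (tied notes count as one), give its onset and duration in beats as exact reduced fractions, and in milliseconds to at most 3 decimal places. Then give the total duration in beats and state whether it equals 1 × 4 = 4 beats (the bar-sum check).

1) 0.0ms=0b +323.45ms=4/7b
2) 323.45ms=4/7b +323.45ms=4/7b
3) 646.9ms=8/7b +323.45ms=4/7b
4) 970.35ms=12/7b +323.45ms=4/7b
5) 1293.801ms=16/7b +323.45ms=4/7b
6) 1617.251ms=20/7b +323.45ms=4/7b
7) 1940.701ms=24/7b +323.45ms=4/7b
Σ=4b of 4 (106bpm 4/4) — PASS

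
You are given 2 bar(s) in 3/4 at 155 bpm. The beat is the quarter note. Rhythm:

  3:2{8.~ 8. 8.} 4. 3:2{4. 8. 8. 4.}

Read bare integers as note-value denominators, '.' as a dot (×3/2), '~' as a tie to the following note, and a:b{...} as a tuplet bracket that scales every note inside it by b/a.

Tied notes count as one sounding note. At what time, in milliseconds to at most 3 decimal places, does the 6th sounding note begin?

1. 0.0ms @ 0 + 387.097ms (1)
2. 387.097ms @ 1 + 193.548ms (1/2)
3. 580.645ms @ 3/2 + 580.645ms (3/2)
4. 1161.29ms @ 3 + 387.097ms (1)
5. 1548.387ms @ 4 + 193.548ms (1/2)
6. 1741.935ms @ 9/2 + 193.548ms (1/2)
7. 1935.484ms @ 5 + 387.097ms (1)

note 6 onset = 9/2b = 1741.935ms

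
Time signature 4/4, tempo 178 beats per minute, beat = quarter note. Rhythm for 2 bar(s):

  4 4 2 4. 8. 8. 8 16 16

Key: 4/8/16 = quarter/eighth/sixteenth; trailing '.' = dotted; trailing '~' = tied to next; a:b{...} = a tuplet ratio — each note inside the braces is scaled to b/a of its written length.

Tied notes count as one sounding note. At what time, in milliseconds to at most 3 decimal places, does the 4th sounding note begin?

note 4 onset = 4b = 1348.315ms

1. 0.0ms @ 0 + 337.079ms (1)
2. 337.079ms @ 1 + 337.079ms (1)
3. 674.157ms @ 2 + 674.157ms (2)
4. 1348.315ms @ 4 + 505.618ms (3/2)
5. 1853.933ms @ 11/2 + 252.809ms (3/4)
6. 2106.742ms @ 25/4 + 252.809ms (3/4)
7. 2359.551ms @ 7 + 168.539ms (1/2)
8. 2528.09ms @ 15/2 + 84.27ms (1/4)
9. 2612.36ms @ 31/4 + 84.27ms (1/4)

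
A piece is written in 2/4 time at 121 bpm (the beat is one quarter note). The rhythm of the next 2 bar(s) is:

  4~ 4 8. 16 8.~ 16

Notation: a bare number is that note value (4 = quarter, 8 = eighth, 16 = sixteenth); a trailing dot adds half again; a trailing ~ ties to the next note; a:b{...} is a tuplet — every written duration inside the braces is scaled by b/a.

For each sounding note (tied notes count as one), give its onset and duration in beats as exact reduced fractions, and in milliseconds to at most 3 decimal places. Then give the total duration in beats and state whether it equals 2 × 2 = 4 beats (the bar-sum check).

1) 0.0ms=0b +991.736ms=2b
2) 991.736ms=2b +371.901ms=3/4b
3) 1363.636ms=11/4b +123.967ms=1/4b
4) 1487.603ms=3b +495.868ms=1b
Σ=4b of 4 (121bpm 2/4) — PASS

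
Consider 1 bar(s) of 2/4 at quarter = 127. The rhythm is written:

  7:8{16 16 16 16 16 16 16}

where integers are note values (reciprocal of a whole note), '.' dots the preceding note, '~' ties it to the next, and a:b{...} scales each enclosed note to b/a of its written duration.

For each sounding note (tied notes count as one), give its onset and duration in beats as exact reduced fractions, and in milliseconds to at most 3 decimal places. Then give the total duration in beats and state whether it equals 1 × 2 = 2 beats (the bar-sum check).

1) 0.0ms=0b +134.983ms=2/7b
2) 134.983ms=2/7b +134.983ms=2/7b
3) 269.966ms=4/7b +134.983ms=2/7b
4) 404.949ms=6/7b +134.983ms=2/7b
5) 539.933ms=8/7b +134.983ms=2/7b
6) 674.916ms=10/7b +134.983ms=2/7b
7) 809.899ms=12/7b +134.983ms=2/7b
Σ=2b of 2 (127bpm 2/4) — PASS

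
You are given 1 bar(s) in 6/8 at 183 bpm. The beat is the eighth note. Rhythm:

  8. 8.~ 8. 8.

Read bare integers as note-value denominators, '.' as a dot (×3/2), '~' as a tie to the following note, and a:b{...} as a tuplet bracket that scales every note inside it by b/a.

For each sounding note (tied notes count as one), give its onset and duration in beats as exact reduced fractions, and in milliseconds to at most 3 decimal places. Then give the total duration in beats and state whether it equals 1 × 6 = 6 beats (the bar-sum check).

1) 0.0ms=0b +491.803ms=3/2b
2) 491.803ms=3/2b +983.607ms=3b
3) 1475.41ms=9/2b +491.803ms=3/2b
Σ=6b of 6 (183bpm 6/8) — PASS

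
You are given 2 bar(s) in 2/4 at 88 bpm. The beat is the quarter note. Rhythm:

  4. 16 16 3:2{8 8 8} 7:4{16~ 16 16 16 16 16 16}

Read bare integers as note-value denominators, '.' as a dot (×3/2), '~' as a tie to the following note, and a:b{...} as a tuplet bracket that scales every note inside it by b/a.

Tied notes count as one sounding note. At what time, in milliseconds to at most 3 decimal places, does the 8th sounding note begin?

note 8 onset = 23/7b = 2240.26ms

1. 0.0ms @ 0 + 1022.727ms (3/2)
2. 1022.727ms @ 3/2 + 170.455ms (1/4)
3. 1193.182ms @ 7/4 + 170.455ms (1/4)
4. 1363.636ms @ 2 + 227.273ms (1/3)
5. 1590.909ms @ 7/3 + 227.273ms (1/3)
6. 1818.182ms @ 8/3 + 227.273ms (1/3)
7. 2045.455ms @ 3 + 194.805ms (2/7)
8. 2240.26ms @ 23/7 + 97.403ms (1/7)
9. 2337.662ms @ 24/7 + 97.403ms (1/7)
10. 2435.065ms @ 25/7 + 97.403ms (1/7)
11. 2532.468ms @ 26/7 + 97.403ms (1/7)
12. 2629.87ms @ 27/7 + 97.403ms (1/7)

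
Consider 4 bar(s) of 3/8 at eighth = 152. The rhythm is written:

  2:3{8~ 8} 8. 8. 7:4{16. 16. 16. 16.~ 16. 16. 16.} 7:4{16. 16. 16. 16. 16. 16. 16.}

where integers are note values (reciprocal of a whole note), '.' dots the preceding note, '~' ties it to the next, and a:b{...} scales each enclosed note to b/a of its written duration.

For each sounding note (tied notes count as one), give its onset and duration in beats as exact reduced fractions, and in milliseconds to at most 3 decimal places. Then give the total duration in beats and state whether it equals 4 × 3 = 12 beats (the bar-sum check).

1) 0.0ms=0b +1184.211ms=3b
2) 1184.211ms=3b +592.105ms=3/2b
3) 1776.316ms=9/2b +592.105ms=3/2b
4) 2368.421ms=6b +169.173ms=3/7b
5) 2537.594ms=45/7b +169.173ms=3/7b
6) 2706.767ms=48/7b +169.173ms=3/7b
7) 2875.94ms=51/7b +338.346ms=6/7b
8) 3214.286ms=57/7b +169.173ms=3/7b
9) 3383.459ms=60/7b +169.173ms=3/7b
10) 3552.632ms=9b +169.173ms=3/7b
11) 3721.805ms=66/7b +169.173ms=3/7b
12) 3890.977ms=69/7b +169.173ms=3/7b
13) 4060.15ms=72/7b +169.173ms=3/7b
14) 4229.323ms=75/7b +169.173ms=3/7b
15) 4398.496ms=78/7b +169.173ms=3/7b
16) 4567.669ms=81/7b +169.173ms=3/7b
Σ=12b of 12 (152bpm 3/8) — PASS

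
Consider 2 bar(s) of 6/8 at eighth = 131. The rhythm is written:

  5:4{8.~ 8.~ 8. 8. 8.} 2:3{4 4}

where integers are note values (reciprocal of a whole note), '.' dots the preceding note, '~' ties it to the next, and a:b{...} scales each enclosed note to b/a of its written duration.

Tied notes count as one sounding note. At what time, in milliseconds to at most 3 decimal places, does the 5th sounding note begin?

note 5 onset = 9b = 4122.137ms

1. 0.0ms @ 0 + 1648.855ms (18/5)
2. 1648.855ms @ 18/5 + 549.618ms (6/5)
3. 2198.473ms @ 24/5 + 549.618ms (6/5)
4. 2748.092ms @ 6 + 1374.046ms (3)
5. 4122.137ms @ 9 + 1374.046ms (3)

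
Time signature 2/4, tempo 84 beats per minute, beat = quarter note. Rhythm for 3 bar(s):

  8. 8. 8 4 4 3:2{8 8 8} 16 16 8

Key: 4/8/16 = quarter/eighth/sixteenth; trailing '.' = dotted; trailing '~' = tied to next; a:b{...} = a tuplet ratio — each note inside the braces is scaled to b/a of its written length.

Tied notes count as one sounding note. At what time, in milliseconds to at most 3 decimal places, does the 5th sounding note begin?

note 5 onset = 3b = 2142.857ms

1. 0.0ms @ 0 + 535.714ms (3/4)
2. 535.714ms @ 3/4 + 535.714ms (3/4)
3. 1071.429ms @ 3/2 + 357.143ms (1/2)
4. 1428.571ms @ 2 + 714.286ms (1)
5. 2142.857ms @ 3 + 714.286ms (1)
6. 2857.143ms @ 4 + 238.095ms (1/3)
7. 3095.238ms @ 13/3 + 238.095ms (1/3)
8. 3333.333ms @ 14/3 + 238.095ms (1/3)
9. 3571.429ms @ 5 + 178.571ms (1/4)
10. 3750.0ms @ 21/4 + 178.571ms (1/4)
11. 3928.571ms @ 11/2 + 357.143ms (1/2)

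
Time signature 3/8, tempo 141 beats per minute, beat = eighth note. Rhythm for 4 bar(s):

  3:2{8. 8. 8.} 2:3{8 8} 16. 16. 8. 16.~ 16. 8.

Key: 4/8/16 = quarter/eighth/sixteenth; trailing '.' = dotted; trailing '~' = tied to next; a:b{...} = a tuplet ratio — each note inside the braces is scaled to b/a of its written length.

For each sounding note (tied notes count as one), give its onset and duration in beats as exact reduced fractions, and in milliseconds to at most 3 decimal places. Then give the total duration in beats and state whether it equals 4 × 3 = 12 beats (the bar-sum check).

1) 0.0ms=0b +425.532ms=1b
2) 425.532ms=1b +425.532ms=1b
3) 851.064ms=2b +425.532ms=1b
4) 1276.596ms=3b +638.298ms=3/2b
5) 1914.894ms=9/2b +638.298ms=3/2b
6) 2553.191ms=6b +319.149ms=3/4b
7) 2872.34ms=27/4b +319.149ms=3/4b
8) 3191.489ms=15/2b +638.298ms=3/2b
9) 3829.787ms=9b +638.298ms=3/2b
10) 4468.085ms=21/2b +638.298ms=3/2b
Σ=12b of 12 (141bpm 3/8) — PASS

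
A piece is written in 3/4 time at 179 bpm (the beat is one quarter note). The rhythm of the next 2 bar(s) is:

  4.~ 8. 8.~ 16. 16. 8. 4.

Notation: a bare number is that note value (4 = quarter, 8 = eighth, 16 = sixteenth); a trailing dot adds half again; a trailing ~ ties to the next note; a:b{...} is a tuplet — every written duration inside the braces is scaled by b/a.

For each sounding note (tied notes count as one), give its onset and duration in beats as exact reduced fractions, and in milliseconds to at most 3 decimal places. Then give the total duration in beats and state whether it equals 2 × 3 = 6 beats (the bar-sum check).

1) 0.0ms=0b +754.19ms=9/4b
2) 754.19ms=9/4b +377.095ms=9/8b
3) 1131.285ms=27/8b +125.698ms=3/8b
4) 1256.983ms=15/4b +251.397ms=3/4b
5) 1508.38ms=9/2b +502.793ms=3/2b
Σ=6b of 6 (179bpm 3/4) — PASS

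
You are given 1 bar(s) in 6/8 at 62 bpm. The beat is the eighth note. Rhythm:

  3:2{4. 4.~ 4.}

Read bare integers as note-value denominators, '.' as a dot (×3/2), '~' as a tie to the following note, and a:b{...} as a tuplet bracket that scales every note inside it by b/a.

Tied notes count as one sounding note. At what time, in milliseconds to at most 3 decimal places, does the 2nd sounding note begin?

1. 0.0ms @ 0 + 1935.484ms (2)
2. 1935.484ms @ 2 + 3870.968ms (4)

note 2 onset = 2b = 1935.484ms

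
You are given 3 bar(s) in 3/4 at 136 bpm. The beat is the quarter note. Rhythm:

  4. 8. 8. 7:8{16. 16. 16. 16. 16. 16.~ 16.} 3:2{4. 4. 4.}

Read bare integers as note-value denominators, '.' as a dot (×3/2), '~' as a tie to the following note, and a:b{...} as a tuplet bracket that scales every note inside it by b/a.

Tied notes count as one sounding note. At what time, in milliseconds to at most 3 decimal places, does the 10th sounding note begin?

1. 0.0ms @ 0 + 661.765ms (3/2)
2. 661.765ms @ 3/2 + 330.882ms (3/4)
3. 992.647ms @ 9/4 + 330.882ms (3/4)
4. 1323.529ms @ 3 + 189.076ms (3/7)
5. 1512.605ms @ 24/7 + 189.076ms (3/7)
6. 1701.681ms @ 27/7 + 189.076ms (3/7)
7. 1890.756ms @ 30/7 + 189.076ms (3/7)
8. 2079.832ms @ 33/7 + 189.076ms (3/7)
9. 2268.908ms @ 36/7 + 378.151ms (6/7)
10. 2647.059ms @ 6 + 441.176ms (1)
11. 3088.235ms @ 7 + 441.176ms (1)
12. 3529.412ms @ 8 + 441.176ms (1)

note 10 onset = 6b = 2647.059ms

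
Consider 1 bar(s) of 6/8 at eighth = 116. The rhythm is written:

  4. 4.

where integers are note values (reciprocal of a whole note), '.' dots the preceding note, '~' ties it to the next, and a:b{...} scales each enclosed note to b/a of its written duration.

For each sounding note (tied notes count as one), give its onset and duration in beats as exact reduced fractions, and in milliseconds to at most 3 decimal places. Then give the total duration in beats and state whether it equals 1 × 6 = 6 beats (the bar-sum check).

1) 0.0ms=0b +1551.724ms=3b
2) 1551.724ms=3b +1551.724ms=3b
Σ=6b of 6 (116bpm 6/8) — PASS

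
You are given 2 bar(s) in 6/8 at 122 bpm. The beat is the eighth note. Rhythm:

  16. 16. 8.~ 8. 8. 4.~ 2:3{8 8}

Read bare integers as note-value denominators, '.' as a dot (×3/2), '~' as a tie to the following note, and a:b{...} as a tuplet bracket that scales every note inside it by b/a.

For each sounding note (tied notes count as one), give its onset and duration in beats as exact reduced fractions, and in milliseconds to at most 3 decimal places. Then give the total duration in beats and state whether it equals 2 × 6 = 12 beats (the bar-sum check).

1) 0.0ms=0b +368.852ms=3/4b
2) 368.852ms=3/4b +368.852ms=3/4b
3) 737.705ms=3/2b +1475.41ms=3b
4) 2213.115ms=9/2b +737.705ms=3/2b
5) 2950.82ms=6b +2213.115ms=9/2b
6) 5163.934ms=21/2b +737.705ms=3/2b
Σ=12b of 12 (122bpm 6/8) — PASS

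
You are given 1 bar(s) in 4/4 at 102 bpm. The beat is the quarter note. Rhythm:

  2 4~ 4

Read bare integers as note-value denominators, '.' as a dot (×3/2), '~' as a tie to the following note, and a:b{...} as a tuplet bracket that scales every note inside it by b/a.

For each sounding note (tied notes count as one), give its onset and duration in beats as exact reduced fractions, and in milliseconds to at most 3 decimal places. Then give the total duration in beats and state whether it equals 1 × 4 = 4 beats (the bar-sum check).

1) 0.0ms=0b +1176.471ms=2b
2) 1176.471ms=2b +1176.471ms=2b
Σ=4b of 4 (102bpm 4/4) — PASS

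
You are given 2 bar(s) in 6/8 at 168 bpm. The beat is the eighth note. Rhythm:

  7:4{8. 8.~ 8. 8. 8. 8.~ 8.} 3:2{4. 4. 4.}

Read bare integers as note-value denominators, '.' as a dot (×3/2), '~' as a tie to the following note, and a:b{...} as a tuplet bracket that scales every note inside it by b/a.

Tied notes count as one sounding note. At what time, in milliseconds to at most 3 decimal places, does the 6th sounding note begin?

1. 0.0ms @ 0 + 306.122ms (6/7)
2. 306.122ms @ 6/7 + 612.245ms (12/7)
3. 918.367ms @ 18/7 + 306.122ms (6/7)
4. 1224.49ms @ 24/7 + 306.122ms (6/7)
5. 1530.612ms @ 30/7 + 612.245ms (12/7)
6. 2142.857ms @ 6 + 714.286ms (2)
7. 2857.143ms @ 8 + 714.286ms (2)
8. 3571.429ms @ 10 + 714.286ms (2)

note 6 onset = 6b = 2142.857ms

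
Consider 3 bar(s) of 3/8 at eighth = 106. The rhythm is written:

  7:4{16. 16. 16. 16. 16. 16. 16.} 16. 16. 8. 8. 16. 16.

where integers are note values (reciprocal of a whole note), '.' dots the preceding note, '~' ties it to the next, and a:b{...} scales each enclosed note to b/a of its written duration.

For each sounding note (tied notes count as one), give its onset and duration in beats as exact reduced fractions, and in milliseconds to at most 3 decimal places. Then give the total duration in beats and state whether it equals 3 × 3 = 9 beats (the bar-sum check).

1) 0.0ms=0b +242.588ms=3/7b
2) 242.588ms=3/7b +242.588ms=3/7b
3) 485.175ms=6/7b +242.588ms=3/7b
4) 727.763ms=9/7b +242.588ms=3/7b
5) 970.35ms=12/7b +242.588ms=3/7b
6) 1212.938ms=15/7b +242.588ms=3/7b
7) 1455.526ms=18/7b +242.588ms=3/7b
8) 1698.113ms=3b +424.528ms=3/4b
9) 2122.642ms=15/4b +424.528ms=3/4b
10) 2547.17ms=9/2b +849.057ms=3/2b
11) 3396.226ms=6b +849.057ms=3/2b
12) 4245.283ms=15/2b +424.528ms=3/4b
13) 4669.811ms=33/4b +424.528ms=3/4b
Σ=9b of 9 (106bpm 3/8) — PASS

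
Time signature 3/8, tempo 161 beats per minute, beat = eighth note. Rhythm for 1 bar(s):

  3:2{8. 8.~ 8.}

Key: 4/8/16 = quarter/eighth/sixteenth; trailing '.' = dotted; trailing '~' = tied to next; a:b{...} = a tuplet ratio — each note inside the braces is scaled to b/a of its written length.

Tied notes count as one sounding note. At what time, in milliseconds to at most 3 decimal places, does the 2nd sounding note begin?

1. 0.0ms @ 0 + 372.671ms (1)
2. 372.671ms @ 1 + 745.342ms (2)

note 2 onset = 1b = 372.671ms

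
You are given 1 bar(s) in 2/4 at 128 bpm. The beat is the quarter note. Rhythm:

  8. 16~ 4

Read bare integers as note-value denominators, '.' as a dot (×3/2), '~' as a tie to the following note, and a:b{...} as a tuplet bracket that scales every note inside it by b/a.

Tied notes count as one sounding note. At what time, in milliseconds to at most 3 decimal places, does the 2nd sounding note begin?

note 2 onset = 3/4b = 351.562ms

1. 0.0ms @ 0 + 351.562ms (3/4)
2. 351.562ms @ 3/4 + 585.938ms (5/4)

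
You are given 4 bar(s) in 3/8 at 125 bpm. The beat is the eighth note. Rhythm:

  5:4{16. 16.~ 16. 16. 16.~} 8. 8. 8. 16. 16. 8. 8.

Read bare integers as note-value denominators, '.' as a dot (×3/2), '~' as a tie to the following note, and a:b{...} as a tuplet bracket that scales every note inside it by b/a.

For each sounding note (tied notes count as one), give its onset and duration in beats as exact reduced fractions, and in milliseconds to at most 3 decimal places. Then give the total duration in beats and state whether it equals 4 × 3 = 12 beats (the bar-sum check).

1) 0.0ms=0b +288.0ms=3/5b
2) 288.0ms=3/5b +576.0ms=6/5b
3) 864.0ms=9/5b +288.0ms=3/5b
4) 1152.0ms=12/5b +1008.0ms=21/10b
5) 2160.0ms=9/2b +720.0ms=3/2b
6) 2880.0ms=6b +720.0ms=3/2b
7) 3600.0ms=15/2b +360.0ms=3/4b
8) 3960.0ms=33/4b +360.0ms=3/4b
9) 4320.0ms=9b +720.0ms=3/2b
10) 5040.0ms=21/2b +720.0ms=3/2b
Σ=12b of 12 (125bpm 3/8) — PASS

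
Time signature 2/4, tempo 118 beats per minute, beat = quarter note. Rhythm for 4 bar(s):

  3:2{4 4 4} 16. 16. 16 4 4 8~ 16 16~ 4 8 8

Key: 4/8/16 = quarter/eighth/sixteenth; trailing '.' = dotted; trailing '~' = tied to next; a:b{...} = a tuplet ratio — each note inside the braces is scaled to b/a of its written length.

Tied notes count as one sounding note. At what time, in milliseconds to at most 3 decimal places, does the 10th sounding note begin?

1. 0.0ms @ 0 + 338.983ms (2/3)
2. 338.983ms @ 2/3 + 338.983ms (2/3)
3. 677.966ms @ 4/3 + 338.983ms (2/3)
4. 1016.949ms @ 2 + 190.678ms (3/8)
5. 1207.627ms @ 19/8 + 190.678ms (3/8)
6. 1398.305ms @ 11/4 + 127.119ms (1/4)
7. 1525.424ms @ 3 + 508.475ms (1)
8. 2033.898ms @ 4 + 508.475ms (1)
9. 2542.373ms @ 5 + 381.356ms (3/4)
10. 2923.729ms @ 23/4 + 635.593ms (5/4)
11. 3559.322ms @ 7 + 254.237ms (1/2)
12. 3813.559ms @ 15/2 + 254.237ms (1/2)

note 10 onset = 23/4b = 2923.729ms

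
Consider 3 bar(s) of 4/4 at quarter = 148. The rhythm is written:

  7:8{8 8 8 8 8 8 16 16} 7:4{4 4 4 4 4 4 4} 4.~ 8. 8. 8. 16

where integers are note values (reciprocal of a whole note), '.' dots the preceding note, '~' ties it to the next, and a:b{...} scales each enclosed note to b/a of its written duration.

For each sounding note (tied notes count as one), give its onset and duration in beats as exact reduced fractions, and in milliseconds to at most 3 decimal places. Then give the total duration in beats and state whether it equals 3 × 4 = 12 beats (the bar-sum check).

1) 0.0ms=0b +231.66ms=4/7b
2) 231.66ms=4/7b +231.66ms=4/7b
3) 463.32ms=8/7b +231.66ms=4/7b
4) 694.981ms=12/7b +231.66ms=4/7b
5) 926.641ms=16/7b +231.66ms=4/7b
6) 1158.301ms=20/7b +231.66ms=4/7b
7) 1389.961ms=24/7b +115.83ms=2/7b
8) 1505.792ms=26/7b +115.83ms=2/7b
9) 1621.622ms=4b +231.66ms=4/7b
10) 1853.282ms=32/7b +231.66ms=4/7b
11) 2084.942ms=36/7b +231.66ms=4/7b
12) 2316.602ms=40/7b +231.66ms=4/7b
13) 2548.263ms=44/7b +231.66ms=4/7b
14) 2779.923ms=48/7b +231.66ms=4/7b
15) 3011.583ms=52/7b +231.66ms=4/7b
16) 3243.243ms=8b +912.162ms=9/4b
17) 4155.405ms=41/4b +304.054ms=3/4b
18) 4459.459ms=11b +304.054ms=3/4b
19) 4763.514ms=47/4b +101.351ms=1/4b
Σ=12b of 12 (148bpm 4/4) — PASS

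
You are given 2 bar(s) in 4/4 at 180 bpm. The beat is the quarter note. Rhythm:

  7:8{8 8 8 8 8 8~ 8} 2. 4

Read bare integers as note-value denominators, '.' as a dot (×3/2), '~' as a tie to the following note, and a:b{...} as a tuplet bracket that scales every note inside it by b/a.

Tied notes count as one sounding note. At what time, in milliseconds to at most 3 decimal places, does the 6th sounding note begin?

note 6 onset = 20/7b = 952.381ms

1. 0.0ms @ 0 + 190.476ms (4/7)
2. 190.476ms @ 4/7 + 190.476ms (4/7)
3. 380.952ms @ 8/7 + 190.476ms (4/7)
4. 571.429ms @ 12/7 + 190.476ms (4/7)
5. 761.905ms @ 16/7 + 190.476ms (4/7)
6. 952.381ms @ 20/7 + 380.952ms (8/7)
7. 1333.333ms @ 4 + 1000.0ms (3)
8. 2333.333ms @ 7 + 333.333ms (1)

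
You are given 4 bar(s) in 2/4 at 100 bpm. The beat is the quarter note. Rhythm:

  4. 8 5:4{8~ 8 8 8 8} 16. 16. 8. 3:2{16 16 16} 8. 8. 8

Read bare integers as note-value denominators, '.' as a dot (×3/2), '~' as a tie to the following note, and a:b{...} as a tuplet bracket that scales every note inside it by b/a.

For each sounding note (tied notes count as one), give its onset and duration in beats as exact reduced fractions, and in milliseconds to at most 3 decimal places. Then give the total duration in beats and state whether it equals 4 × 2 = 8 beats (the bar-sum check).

1) 0.0ms=0b +900.0ms=3/2b
2) 900.0ms=3/2b +300.0ms=1/2b
3) 1200.0ms=2b +480.0ms=4/5b
4) 1680.0ms=14/5b +240.0ms=2/5b
5) 1920.0ms=16/5b +240.0ms=2/5b
6) 2160.0ms=18/5b +240.0ms=2/5b
7) 2400.0ms=4b +225.0ms=3/8b
8) 2625.0ms=35/8b +225.0ms=3/8b
9) 2850.0ms=19/4b +450.0ms=3/4b
10) 3300.0ms=11/2b +100.0ms=1/6b
11) 3400.0ms=17/3b +100.0ms=1/6b
12) 3500.0ms=35/6b +100.0ms=1/6b
13) 3600.0ms=6b +450.0ms=3/4b
14) 4050.0ms=27/4b +450.0ms=3/4b
15) 4500.0ms=15/2b +300.0ms=1/2b
Σ=8b of 8 (100bpm 2/4) — PASS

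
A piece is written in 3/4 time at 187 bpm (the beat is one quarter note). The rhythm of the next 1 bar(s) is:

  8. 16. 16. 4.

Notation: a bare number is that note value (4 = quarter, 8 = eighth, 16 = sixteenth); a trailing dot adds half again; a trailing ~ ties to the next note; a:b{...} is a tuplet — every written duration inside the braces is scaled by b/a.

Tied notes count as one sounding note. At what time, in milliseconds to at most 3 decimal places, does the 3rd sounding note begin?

note 3 onset = 9/8b = 360.963ms

1. 0.0ms @ 0 + 240.642ms (3/4)
2. 240.642ms @ 3/4 + 120.321ms (3/8)
3. 360.963ms @ 9/8 + 120.321ms (3/8)
4. 481.283ms @ 3/2 + 481.283ms (3/2)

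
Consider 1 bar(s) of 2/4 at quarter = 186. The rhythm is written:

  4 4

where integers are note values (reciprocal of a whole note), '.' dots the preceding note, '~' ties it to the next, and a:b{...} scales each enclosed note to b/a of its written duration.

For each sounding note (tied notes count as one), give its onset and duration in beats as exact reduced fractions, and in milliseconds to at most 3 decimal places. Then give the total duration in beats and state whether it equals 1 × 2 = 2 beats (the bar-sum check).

1) 0.0ms=0b +322.581ms=1b
2) 322.581ms=1b +322.581ms=1b
Σ=2b of 2 (186bpm 2/4) — PASS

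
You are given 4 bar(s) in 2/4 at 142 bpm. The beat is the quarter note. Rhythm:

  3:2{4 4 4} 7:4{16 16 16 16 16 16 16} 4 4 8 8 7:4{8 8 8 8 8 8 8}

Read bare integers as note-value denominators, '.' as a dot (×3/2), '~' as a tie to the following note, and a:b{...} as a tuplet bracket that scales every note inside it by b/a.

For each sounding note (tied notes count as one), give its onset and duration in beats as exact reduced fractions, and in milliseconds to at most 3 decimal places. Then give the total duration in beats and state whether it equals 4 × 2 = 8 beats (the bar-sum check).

1) 0.0ms=0b +281.69ms=2/3b
2) 281.69ms=2/3b +281.69ms=2/3b
3) 563.38ms=4/3b +281.69ms=2/3b
4) 845.07ms=2b +60.362ms=1/7b
5) 905.433ms=15/7b +60.362ms=1/7b
6) 965.795ms=16/7b +60.362ms=1/7b
7) 1026.157ms=17/7b +60.362ms=1/7b
8) 1086.519ms=18/7b +60.362ms=1/7b
9) 1146.881ms=19/7b +60.362ms=1/7b
10) 1207.243ms=20/7b +60.362ms=1/7b
11) 1267.606ms=3b +422.535ms=1b
12) 1690.141ms=4b +422.535ms=1b
13) 2112.676ms=5b +211.268ms=1/2b
14) 2323.944ms=11/2b +211.268ms=1/2b
15) 2535.211ms=6b +120.724ms=2/7b
16) 2655.936ms=44/7b +120.724ms=2/7b
17) 2776.66ms=46/7b +120.724ms=2/7b
18) 2897.384ms=48/7b +120.724ms=2/7b
19) 3018.109ms=50/7b +120.724ms=2/7b
20) 3138.833ms=52/7b +120.724ms=2/7b
21) 3259.557ms=54/7b +120.724ms=2/7b
Σ=8b of 8 (142bpm 2/4) — PASS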